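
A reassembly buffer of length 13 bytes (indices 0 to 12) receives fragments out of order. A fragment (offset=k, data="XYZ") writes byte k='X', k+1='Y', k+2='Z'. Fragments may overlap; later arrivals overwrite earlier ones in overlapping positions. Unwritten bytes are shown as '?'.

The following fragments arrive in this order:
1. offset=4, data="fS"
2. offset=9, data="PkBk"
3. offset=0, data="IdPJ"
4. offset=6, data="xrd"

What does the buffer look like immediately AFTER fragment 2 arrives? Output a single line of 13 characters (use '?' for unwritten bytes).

Fragment 1: offset=4 data="fS" -> buffer=????fS???????
Fragment 2: offset=9 data="PkBk" -> buffer=????fS???PkBk

Answer: ????fS???PkBk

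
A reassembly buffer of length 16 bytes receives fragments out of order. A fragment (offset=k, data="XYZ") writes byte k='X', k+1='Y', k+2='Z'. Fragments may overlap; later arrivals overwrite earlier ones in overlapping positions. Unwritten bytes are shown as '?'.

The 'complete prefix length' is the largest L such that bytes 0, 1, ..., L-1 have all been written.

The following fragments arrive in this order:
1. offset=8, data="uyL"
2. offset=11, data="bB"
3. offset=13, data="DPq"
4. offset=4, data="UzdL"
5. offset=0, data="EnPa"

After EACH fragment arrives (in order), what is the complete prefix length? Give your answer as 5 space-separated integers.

Answer: 0 0 0 0 16

Derivation:
Fragment 1: offset=8 data="uyL" -> buffer=????????uyL????? -> prefix_len=0
Fragment 2: offset=11 data="bB" -> buffer=????????uyLbB??? -> prefix_len=0
Fragment 3: offset=13 data="DPq" -> buffer=????????uyLbBDPq -> prefix_len=0
Fragment 4: offset=4 data="UzdL" -> buffer=????UzdLuyLbBDPq -> prefix_len=0
Fragment 5: offset=0 data="EnPa" -> buffer=EnPaUzdLuyLbBDPq -> prefix_len=16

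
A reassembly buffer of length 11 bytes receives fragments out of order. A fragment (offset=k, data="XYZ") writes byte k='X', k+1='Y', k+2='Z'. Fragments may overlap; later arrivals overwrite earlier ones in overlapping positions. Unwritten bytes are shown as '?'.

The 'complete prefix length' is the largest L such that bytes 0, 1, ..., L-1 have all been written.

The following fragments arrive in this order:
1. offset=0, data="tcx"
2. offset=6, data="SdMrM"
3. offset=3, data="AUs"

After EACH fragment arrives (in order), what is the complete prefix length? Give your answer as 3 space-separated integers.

Fragment 1: offset=0 data="tcx" -> buffer=tcx???????? -> prefix_len=3
Fragment 2: offset=6 data="SdMrM" -> buffer=tcx???SdMrM -> prefix_len=3
Fragment 3: offset=3 data="AUs" -> buffer=tcxAUsSdMrM -> prefix_len=11

Answer: 3 3 11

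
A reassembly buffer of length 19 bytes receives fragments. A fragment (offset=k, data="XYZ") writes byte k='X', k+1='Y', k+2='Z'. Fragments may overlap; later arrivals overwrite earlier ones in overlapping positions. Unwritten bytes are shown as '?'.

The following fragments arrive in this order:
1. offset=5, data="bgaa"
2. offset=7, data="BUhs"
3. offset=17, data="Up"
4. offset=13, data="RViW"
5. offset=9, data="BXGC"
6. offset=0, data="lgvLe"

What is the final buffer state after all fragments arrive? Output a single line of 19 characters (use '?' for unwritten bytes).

Fragment 1: offset=5 data="bgaa" -> buffer=?????bgaa??????????
Fragment 2: offset=7 data="BUhs" -> buffer=?????bgBUhs????????
Fragment 3: offset=17 data="Up" -> buffer=?????bgBUhs??????Up
Fragment 4: offset=13 data="RViW" -> buffer=?????bgBUhs??RViWUp
Fragment 5: offset=9 data="BXGC" -> buffer=?????bgBUBXGCRViWUp
Fragment 6: offset=0 data="lgvLe" -> buffer=lgvLebgBUBXGCRViWUp

Answer: lgvLebgBUBXGCRViWUp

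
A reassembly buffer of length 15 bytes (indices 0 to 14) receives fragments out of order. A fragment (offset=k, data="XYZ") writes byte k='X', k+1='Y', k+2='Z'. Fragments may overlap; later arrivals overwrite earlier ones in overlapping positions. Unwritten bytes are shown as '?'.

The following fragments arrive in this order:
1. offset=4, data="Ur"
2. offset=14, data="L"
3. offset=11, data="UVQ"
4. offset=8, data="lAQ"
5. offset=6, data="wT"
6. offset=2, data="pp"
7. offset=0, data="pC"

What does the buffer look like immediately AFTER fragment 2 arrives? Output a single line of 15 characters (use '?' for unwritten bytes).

Answer: ????Ur????????L

Derivation:
Fragment 1: offset=4 data="Ur" -> buffer=????Ur?????????
Fragment 2: offset=14 data="L" -> buffer=????Ur????????L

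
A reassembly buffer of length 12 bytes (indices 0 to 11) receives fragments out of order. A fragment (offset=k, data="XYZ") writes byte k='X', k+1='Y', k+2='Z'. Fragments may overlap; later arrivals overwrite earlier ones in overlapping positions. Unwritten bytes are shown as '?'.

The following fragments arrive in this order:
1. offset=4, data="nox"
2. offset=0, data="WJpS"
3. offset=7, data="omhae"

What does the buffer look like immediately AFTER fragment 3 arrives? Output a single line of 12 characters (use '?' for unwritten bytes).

Answer: WJpSnoxomhae

Derivation:
Fragment 1: offset=4 data="nox" -> buffer=????nox?????
Fragment 2: offset=0 data="WJpS" -> buffer=WJpSnox?????
Fragment 3: offset=7 data="omhae" -> buffer=WJpSnoxomhae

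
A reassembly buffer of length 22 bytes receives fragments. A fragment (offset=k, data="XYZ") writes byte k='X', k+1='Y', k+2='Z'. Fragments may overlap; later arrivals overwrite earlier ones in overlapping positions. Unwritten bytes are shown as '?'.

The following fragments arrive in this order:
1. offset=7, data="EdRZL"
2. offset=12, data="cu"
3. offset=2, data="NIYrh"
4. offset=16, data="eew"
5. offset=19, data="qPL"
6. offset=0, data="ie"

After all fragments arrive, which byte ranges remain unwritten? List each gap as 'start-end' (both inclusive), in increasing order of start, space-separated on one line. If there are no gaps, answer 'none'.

Answer: 14-15

Derivation:
Fragment 1: offset=7 len=5
Fragment 2: offset=12 len=2
Fragment 3: offset=2 len=5
Fragment 4: offset=16 len=3
Fragment 5: offset=19 len=3
Fragment 6: offset=0 len=2
Gaps: 14-15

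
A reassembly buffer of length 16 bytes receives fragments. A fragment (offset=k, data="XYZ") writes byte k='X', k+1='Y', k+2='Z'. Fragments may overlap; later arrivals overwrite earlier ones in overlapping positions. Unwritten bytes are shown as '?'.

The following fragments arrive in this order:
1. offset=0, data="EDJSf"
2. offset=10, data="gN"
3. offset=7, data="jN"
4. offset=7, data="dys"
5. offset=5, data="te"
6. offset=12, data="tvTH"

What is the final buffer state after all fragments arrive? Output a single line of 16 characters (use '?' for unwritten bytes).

Answer: EDJSftedysgNtvTH

Derivation:
Fragment 1: offset=0 data="EDJSf" -> buffer=EDJSf???????????
Fragment 2: offset=10 data="gN" -> buffer=EDJSf?????gN????
Fragment 3: offset=7 data="jN" -> buffer=EDJSf??jN?gN????
Fragment 4: offset=7 data="dys" -> buffer=EDJSf??dysgN????
Fragment 5: offset=5 data="te" -> buffer=EDJSftedysgN????
Fragment 6: offset=12 data="tvTH" -> buffer=EDJSftedysgNtvTH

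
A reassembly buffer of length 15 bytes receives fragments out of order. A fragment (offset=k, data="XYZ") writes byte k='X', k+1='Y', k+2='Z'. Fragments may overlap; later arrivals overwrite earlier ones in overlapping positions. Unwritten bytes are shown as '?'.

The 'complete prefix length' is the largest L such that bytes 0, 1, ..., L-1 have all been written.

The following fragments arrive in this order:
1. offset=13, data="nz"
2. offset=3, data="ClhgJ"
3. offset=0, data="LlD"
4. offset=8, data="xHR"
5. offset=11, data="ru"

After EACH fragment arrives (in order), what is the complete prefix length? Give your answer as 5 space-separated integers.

Answer: 0 0 8 11 15

Derivation:
Fragment 1: offset=13 data="nz" -> buffer=?????????????nz -> prefix_len=0
Fragment 2: offset=3 data="ClhgJ" -> buffer=???ClhgJ?????nz -> prefix_len=0
Fragment 3: offset=0 data="LlD" -> buffer=LlDClhgJ?????nz -> prefix_len=8
Fragment 4: offset=8 data="xHR" -> buffer=LlDClhgJxHR??nz -> prefix_len=11
Fragment 5: offset=11 data="ru" -> buffer=LlDClhgJxHRrunz -> prefix_len=15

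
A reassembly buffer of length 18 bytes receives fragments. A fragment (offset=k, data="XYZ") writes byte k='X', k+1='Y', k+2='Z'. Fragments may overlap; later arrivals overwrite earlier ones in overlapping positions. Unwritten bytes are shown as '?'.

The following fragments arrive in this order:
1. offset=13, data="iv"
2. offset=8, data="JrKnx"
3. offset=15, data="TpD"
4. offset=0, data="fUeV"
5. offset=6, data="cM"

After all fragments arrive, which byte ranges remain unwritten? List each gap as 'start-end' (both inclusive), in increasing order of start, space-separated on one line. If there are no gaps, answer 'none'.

Answer: 4-5

Derivation:
Fragment 1: offset=13 len=2
Fragment 2: offset=8 len=5
Fragment 3: offset=15 len=3
Fragment 4: offset=0 len=4
Fragment 5: offset=6 len=2
Gaps: 4-5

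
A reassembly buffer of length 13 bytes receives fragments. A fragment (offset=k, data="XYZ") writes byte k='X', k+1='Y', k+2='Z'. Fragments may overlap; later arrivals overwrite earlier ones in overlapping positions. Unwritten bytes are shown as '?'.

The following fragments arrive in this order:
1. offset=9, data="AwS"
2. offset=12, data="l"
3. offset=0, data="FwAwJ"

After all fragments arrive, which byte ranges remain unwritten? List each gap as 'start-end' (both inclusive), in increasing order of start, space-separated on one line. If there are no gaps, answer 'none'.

Fragment 1: offset=9 len=3
Fragment 2: offset=12 len=1
Fragment 3: offset=0 len=5
Gaps: 5-8

Answer: 5-8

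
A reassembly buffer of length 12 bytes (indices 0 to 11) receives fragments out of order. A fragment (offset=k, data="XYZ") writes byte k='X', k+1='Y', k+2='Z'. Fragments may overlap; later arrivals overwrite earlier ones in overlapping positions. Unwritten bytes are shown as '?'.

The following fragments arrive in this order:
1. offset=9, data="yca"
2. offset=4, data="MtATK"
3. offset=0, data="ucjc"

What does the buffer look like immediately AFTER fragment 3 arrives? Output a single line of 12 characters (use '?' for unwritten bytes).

Answer: ucjcMtATKyca

Derivation:
Fragment 1: offset=9 data="yca" -> buffer=?????????yca
Fragment 2: offset=4 data="MtATK" -> buffer=????MtATKyca
Fragment 3: offset=0 data="ucjc" -> buffer=ucjcMtATKyca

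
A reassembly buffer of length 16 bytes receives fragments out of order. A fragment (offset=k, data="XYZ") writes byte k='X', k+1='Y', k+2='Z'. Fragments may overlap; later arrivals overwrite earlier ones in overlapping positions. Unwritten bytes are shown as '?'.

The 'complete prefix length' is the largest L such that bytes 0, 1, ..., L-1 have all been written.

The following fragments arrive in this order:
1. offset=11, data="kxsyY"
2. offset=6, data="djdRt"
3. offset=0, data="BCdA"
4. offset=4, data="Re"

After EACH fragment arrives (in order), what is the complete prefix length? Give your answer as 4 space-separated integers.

Answer: 0 0 4 16

Derivation:
Fragment 1: offset=11 data="kxsyY" -> buffer=???????????kxsyY -> prefix_len=0
Fragment 2: offset=6 data="djdRt" -> buffer=??????djdRtkxsyY -> prefix_len=0
Fragment 3: offset=0 data="BCdA" -> buffer=BCdA??djdRtkxsyY -> prefix_len=4
Fragment 4: offset=4 data="Re" -> buffer=BCdARedjdRtkxsyY -> prefix_len=16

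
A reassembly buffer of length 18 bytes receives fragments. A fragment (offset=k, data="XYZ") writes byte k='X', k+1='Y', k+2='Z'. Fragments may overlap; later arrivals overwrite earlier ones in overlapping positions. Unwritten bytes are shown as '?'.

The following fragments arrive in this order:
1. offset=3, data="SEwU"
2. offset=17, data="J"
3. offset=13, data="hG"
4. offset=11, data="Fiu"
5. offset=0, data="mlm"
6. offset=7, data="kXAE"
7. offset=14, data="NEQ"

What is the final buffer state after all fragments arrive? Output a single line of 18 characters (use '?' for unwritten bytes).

Fragment 1: offset=3 data="SEwU" -> buffer=???SEwU???????????
Fragment 2: offset=17 data="J" -> buffer=???SEwU??????????J
Fragment 3: offset=13 data="hG" -> buffer=???SEwU??????hG??J
Fragment 4: offset=11 data="Fiu" -> buffer=???SEwU????FiuG??J
Fragment 5: offset=0 data="mlm" -> buffer=mlmSEwU????FiuG??J
Fragment 6: offset=7 data="kXAE" -> buffer=mlmSEwUkXAEFiuG??J
Fragment 7: offset=14 data="NEQ" -> buffer=mlmSEwUkXAEFiuNEQJ

Answer: mlmSEwUkXAEFiuNEQJ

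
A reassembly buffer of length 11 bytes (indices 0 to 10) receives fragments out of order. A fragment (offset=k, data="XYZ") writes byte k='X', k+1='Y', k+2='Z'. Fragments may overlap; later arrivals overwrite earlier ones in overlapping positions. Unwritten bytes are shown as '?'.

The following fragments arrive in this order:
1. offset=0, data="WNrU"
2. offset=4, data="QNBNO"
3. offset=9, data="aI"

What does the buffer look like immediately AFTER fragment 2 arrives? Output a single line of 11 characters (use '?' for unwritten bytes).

Fragment 1: offset=0 data="WNrU" -> buffer=WNrU???????
Fragment 2: offset=4 data="QNBNO" -> buffer=WNrUQNBNO??

Answer: WNrUQNBNO??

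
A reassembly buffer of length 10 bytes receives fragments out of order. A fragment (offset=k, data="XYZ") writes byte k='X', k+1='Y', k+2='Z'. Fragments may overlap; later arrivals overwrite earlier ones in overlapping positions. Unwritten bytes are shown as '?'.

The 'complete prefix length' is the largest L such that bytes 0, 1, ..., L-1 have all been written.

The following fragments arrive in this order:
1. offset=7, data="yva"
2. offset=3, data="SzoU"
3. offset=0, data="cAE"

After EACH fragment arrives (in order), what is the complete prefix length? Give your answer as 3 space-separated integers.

Fragment 1: offset=7 data="yva" -> buffer=???????yva -> prefix_len=0
Fragment 2: offset=3 data="SzoU" -> buffer=???SzoUyva -> prefix_len=0
Fragment 3: offset=0 data="cAE" -> buffer=cAESzoUyva -> prefix_len=10

Answer: 0 0 10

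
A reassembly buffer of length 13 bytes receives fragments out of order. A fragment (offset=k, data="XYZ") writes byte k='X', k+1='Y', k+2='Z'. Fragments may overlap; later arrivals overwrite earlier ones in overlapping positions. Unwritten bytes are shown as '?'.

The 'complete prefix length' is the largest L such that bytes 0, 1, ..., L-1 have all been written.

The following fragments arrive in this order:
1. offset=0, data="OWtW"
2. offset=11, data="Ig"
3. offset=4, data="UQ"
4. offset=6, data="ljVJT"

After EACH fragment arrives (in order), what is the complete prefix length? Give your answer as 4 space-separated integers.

Fragment 1: offset=0 data="OWtW" -> buffer=OWtW????????? -> prefix_len=4
Fragment 2: offset=11 data="Ig" -> buffer=OWtW???????Ig -> prefix_len=4
Fragment 3: offset=4 data="UQ" -> buffer=OWtWUQ?????Ig -> prefix_len=6
Fragment 4: offset=6 data="ljVJT" -> buffer=OWtWUQljVJTIg -> prefix_len=13

Answer: 4 4 6 13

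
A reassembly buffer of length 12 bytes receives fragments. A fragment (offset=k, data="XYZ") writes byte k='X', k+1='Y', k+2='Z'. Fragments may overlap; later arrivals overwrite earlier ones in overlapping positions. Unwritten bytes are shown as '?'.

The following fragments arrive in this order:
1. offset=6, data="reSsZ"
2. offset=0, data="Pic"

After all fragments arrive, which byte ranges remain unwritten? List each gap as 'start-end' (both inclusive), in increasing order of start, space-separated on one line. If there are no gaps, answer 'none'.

Fragment 1: offset=6 len=5
Fragment 2: offset=0 len=3
Gaps: 3-5 11-11

Answer: 3-5 11-11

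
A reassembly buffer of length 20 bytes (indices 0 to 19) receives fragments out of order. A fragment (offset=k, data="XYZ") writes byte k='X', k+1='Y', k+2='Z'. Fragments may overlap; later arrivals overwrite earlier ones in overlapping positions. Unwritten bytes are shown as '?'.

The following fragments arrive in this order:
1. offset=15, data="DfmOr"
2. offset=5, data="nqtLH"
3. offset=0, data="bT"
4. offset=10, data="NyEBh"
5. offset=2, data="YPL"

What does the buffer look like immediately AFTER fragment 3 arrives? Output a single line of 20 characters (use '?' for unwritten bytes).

Fragment 1: offset=15 data="DfmOr" -> buffer=???????????????DfmOr
Fragment 2: offset=5 data="nqtLH" -> buffer=?????nqtLH?????DfmOr
Fragment 3: offset=0 data="bT" -> buffer=bT???nqtLH?????DfmOr

Answer: bT???nqtLH?????DfmOr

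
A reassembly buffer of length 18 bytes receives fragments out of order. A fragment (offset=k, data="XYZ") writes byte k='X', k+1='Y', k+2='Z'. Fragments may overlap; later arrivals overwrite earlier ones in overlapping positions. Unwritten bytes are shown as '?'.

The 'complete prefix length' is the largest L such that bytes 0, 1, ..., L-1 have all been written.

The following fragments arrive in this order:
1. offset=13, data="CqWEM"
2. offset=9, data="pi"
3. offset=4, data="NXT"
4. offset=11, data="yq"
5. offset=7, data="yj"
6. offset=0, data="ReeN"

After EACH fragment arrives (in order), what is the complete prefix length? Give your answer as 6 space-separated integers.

Answer: 0 0 0 0 0 18

Derivation:
Fragment 1: offset=13 data="CqWEM" -> buffer=?????????????CqWEM -> prefix_len=0
Fragment 2: offset=9 data="pi" -> buffer=?????????pi??CqWEM -> prefix_len=0
Fragment 3: offset=4 data="NXT" -> buffer=????NXT??pi??CqWEM -> prefix_len=0
Fragment 4: offset=11 data="yq" -> buffer=????NXT??piyqCqWEM -> prefix_len=0
Fragment 5: offset=7 data="yj" -> buffer=????NXTyjpiyqCqWEM -> prefix_len=0
Fragment 6: offset=0 data="ReeN" -> buffer=ReeNNXTyjpiyqCqWEM -> prefix_len=18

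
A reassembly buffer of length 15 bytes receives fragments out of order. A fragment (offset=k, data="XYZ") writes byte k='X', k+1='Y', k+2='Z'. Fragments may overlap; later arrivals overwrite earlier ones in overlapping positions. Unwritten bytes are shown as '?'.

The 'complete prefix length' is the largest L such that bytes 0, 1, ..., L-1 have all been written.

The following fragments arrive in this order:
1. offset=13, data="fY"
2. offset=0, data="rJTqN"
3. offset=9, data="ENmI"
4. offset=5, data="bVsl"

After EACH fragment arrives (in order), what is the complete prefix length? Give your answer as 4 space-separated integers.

Answer: 0 5 5 15

Derivation:
Fragment 1: offset=13 data="fY" -> buffer=?????????????fY -> prefix_len=0
Fragment 2: offset=0 data="rJTqN" -> buffer=rJTqN????????fY -> prefix_len=5
Fragment 3: offset=9 data="ENmI" -> buffer=rJTqN????ENmIfY -> prefix_len=5
Fragment 4: offset=5 data="bVsl" -> buffer=rJTqNbVslENmIfY -> prefix_len=15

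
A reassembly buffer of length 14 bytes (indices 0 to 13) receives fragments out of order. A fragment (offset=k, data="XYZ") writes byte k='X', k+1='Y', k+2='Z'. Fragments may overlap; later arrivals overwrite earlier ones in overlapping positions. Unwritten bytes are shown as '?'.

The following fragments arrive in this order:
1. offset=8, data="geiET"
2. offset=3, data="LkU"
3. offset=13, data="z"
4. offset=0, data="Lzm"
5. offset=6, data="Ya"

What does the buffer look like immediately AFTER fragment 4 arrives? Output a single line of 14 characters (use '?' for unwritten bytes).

Answer: LzmLkU??geiETz

Derivation:
Fragment 1: offset=8 data="geiET" -> buffer=????????geiET?
Fragment 2: offset=3 data="LkU" -> buffer=???LkU??geiET?
Fragment 3: offset=13 data="z" -> buffer=???LkU??geiETz
Fragment 4: offset=0 data="Lzm" -> buffer=LzmLkU??geiETz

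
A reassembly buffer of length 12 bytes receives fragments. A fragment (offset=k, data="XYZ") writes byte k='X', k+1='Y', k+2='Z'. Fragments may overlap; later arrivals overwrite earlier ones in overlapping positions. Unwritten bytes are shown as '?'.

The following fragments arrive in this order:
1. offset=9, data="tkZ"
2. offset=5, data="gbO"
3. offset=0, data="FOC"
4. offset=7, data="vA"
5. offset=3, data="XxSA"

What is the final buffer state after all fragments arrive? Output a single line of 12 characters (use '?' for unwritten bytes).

Fragment 1: offset=9 data="tkZ" -> buffer=?????????tkZ
Fragment 2: offset=5 data="gbO" -> buffer=?????gbO?tkZ
Fragment 3: offset=0 data="FOC" -> buffer=FOC??gbO?tkZ
Fragment 4: offset=7 data="vA" -> buffer=FOC??gbvAtkZ
Fragment 5: offset=3 data="XxSA" -> buffer=FOCXxSAvAtkZ

Answer: FOCXxSAvAtkZ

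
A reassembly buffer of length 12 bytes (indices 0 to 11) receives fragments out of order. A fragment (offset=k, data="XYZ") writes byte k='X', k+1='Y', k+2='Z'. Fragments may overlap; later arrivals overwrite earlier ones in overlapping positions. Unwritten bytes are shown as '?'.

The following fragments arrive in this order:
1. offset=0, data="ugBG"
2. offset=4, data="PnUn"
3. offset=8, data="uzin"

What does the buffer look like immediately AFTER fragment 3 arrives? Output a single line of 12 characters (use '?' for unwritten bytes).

Answer: ugBGPnUnuzin

Derivation:
Fragment 1: offset=0 data="ugBG" -> buffer=ugBG????????
Fragment 2: offset=4 data="PnUn" -> buffer=ugBGPnUn????
Fragment 3: offset=8 data="uzin" -> buffer=ugBGPnUnuzin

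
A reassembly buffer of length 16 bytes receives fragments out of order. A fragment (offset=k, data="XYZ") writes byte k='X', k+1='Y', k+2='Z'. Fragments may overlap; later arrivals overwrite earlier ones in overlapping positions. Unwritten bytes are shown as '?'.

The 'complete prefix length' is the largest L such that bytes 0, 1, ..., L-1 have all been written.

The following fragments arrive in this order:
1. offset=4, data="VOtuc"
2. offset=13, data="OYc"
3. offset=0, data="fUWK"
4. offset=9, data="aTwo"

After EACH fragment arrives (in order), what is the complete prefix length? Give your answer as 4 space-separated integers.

Answer: 0 0 9 16

Derivation:
Fragment 1: offset=4 data="VOtuc" -> buffer=????VOtuc??????? -> prefix_len=0
Fragment 2: offset=13 data="OYc" -> buffer=????VOtuc????OYc -> prefix_len=0
Fragment 3: offset=0 data="fUWK" -> buffer=fUWKVOtuc????OYc -> prefix_len=9
Fragment 4: offset=9 data="aTwo" -> buffer=fUWKVOtucaTwoOYc -> prefix_len=16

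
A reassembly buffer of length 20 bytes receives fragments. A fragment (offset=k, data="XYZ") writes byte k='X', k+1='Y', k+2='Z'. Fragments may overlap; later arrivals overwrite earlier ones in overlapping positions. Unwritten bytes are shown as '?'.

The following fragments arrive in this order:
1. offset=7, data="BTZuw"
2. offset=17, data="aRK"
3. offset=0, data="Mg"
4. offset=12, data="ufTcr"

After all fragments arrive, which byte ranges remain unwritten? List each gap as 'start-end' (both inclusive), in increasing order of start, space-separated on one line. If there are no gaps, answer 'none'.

Fragment 1: offset=7 len=5
Fragment 2: offset=17 len=3
Fragment 3: offset=0 len=2
Fragment 4: offset=12 len=5
Gaps: 2-6

Answer: 2-6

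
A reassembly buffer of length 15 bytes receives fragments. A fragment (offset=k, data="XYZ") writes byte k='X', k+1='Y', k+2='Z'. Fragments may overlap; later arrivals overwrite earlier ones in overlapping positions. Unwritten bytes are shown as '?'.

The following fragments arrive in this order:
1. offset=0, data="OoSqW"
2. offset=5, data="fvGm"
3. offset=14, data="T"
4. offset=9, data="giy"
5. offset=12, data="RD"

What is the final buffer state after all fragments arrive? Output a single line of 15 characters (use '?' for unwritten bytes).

Answer: OoSqWfvGmgiyRDT

Derivation:
Fragment 1: offset=0 data="OoSqW" -> buffer=OoSqW??????????
Fragment 2: offset=5 data="fvGm" -> buffer=OoSqWfvGm??????
Fragment 3: offset=14 data="T" -> buffer=OoSqWfvGm?????T
Fragment 4: offset=9 data="giy" -> buffer=OoSqWfvGmgiy??T
Fragment 5: offset=12 data="RD" -> buffer=OoSqWfvGmgiyRDT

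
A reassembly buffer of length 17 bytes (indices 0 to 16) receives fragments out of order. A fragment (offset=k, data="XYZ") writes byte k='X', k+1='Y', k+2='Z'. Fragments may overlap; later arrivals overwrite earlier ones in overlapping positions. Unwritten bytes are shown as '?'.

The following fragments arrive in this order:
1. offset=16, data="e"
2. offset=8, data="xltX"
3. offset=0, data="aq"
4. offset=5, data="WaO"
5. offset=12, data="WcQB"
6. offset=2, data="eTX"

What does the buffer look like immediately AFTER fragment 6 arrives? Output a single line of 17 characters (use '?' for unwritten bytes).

Answer: aqeTXWaOxltXWcQBe

Derivation:
Fragment 1: offset=16 data="e" -> buffer=????????????????e
Fragment 2: offset=8 data="xltX" -> buffer=????????xltX????e
Fragment 3: offset=0 data="aq" -> buffer=aq??????xltX????e
Fragment 4: offset=5 data="WaO" -> buffer=aq???WaOxltX????e
Fragment 5: offset=12 data="WcQB" -> buffer=aq???WaOxltXWcQBe
Fragment 6: offset=2 data="eTX" -> buffer=aqeTXWaOxltXWcQBe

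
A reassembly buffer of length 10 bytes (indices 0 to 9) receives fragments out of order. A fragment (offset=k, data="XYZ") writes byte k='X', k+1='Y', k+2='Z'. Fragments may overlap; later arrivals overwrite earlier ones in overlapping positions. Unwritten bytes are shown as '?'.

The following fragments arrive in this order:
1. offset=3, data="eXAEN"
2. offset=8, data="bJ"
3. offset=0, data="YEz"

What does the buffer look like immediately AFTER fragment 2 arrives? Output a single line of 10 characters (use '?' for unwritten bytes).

Fragment 1: offset=3 data="eXAEN" -> buffer=???eXAEN??
Fragment 2: offset=8 data="bJ" -> buffer=???eXAENbJ

Answer: ???eXAENbJ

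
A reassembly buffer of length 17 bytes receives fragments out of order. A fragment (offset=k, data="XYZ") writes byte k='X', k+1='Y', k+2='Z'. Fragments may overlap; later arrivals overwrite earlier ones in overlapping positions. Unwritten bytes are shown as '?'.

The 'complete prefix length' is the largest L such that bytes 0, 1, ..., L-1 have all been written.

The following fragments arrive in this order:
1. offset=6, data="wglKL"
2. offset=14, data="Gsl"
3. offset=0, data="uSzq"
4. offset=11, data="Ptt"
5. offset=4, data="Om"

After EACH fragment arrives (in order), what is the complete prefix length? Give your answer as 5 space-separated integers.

Fragment 1: offset=6 data="wglKL" -> buffer=??????wglKL?????? -> prefix_len=0
Fragment 2: offset=14 data="Gsl" -> buffer=??????wglKL???Gsl -> prefix_len=0
Fragment 3: offset=0 data="uSzq" -> buffer=uSzq??wglKL???Gsl -> prefix_len=4
Fragment 4: offset=11 data="Ptt" -> buffer=uSzq??wglKLPttGsl -> prefix_len=4
Fragment 5: offset=4 data="Om" -> buffer=uSzqOmwglKLPttGsl -> prefix_len=17

Answer: 0 0 4 4 17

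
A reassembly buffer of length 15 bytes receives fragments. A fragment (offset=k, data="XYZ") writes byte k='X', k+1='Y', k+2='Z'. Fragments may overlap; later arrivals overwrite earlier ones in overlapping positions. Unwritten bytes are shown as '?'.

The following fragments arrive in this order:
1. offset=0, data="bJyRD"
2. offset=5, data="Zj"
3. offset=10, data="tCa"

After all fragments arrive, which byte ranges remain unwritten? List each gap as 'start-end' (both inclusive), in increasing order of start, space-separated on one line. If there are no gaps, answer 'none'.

Fragment 1: offset=0 len=5
Fragment 2: offset=5 len=2
Fragment 3: offset=10 len=3
Gaps: 7-9 13-14

Answer: 7-9 13-14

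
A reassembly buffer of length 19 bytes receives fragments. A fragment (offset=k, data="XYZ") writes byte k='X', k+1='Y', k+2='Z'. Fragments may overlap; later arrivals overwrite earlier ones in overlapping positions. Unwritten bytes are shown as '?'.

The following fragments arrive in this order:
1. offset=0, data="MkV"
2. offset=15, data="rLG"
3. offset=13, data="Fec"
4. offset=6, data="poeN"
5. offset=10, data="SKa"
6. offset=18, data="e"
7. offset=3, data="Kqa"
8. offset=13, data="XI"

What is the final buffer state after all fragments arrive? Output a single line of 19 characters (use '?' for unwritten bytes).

Answer: MkVKqapoeNSKaXIcLGe

Derivation:
Fragment 1: offset=0 data="MkV" -> buffer=MkV????????????????
Fragment 2: offset=15 data="rLG" -> buffer=MkV????????????rLG?
Fragment 3: offset=13 data="Fec" -> buffer=MkV??????????FecLG?
Fragment 4: offset=6 data="poeN" -> buffer=MkV???poeN???FecLG?
Fragment 5: offset=10 data="SKa" -> buffer=MkV???poeNSKaFecLG?
Fragment 6: offset=18 data="e" -> buffer=MkV???poeNSKaFecLGe
Fragment 7: offset=3 data="Kqa" -> buffer=MkVKqapoeNSKaFecLGe
Fragment 8: offset=13 data="XI" -> buffer=MkVKqapoeNSKaXIcLGe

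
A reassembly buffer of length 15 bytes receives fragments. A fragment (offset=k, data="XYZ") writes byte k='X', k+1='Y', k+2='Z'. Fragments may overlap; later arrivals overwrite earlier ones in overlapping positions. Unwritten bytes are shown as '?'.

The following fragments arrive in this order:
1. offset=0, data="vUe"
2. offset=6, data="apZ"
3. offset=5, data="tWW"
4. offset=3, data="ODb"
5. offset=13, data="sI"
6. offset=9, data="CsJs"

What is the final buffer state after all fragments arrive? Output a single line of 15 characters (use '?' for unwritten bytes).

Fragment 1: offset=0 data="vUe" -> buffer=vUe????????????
Fragment 2: offset=6 data="apZ" -> buffer=vUe???apZ??????
Fragment 3: offset=5 data="tWW" -> buffer=vUe??tWWZ??????
Fragment 4: offset=3 data="ODb" -> buffer=vUeODbWWZ??????
Fragment 5: offset=13 data="sI" -> buffer=vUeODbWWZ????sI
Fragment 6: offset=9 data="CsJs" -> buffer=vUeODbWWZCsJssI

Answer: vUeODbWWZCsJssI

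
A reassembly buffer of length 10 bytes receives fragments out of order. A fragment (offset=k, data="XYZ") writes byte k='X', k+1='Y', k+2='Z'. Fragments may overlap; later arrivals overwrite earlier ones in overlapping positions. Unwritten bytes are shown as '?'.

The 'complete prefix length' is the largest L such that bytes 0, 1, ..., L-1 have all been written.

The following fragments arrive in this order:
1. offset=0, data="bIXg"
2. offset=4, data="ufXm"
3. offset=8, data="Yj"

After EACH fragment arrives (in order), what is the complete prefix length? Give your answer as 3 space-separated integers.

Fragment 1: offset=0 data="bIXg" -> buffer=bIXg?????? -> prefix_len=4
Fragment 2: offset=4 data="ufXm" -> buffer=bIXgufXm?? -> prefix_len=8
Fragment 3: offset=8 data="Yj" -> buffer=bIXgufXmYj -> prefix_len=10

Answer: 4 8 10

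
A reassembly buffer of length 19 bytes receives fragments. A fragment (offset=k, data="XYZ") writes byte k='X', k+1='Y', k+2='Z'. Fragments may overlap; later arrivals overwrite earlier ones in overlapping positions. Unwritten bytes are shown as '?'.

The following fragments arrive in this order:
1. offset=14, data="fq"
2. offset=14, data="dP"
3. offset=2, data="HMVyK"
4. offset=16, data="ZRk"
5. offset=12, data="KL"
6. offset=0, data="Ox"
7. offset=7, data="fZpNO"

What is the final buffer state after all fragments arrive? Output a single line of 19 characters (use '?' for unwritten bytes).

Fragment 1: offset=14 data="fq" -> buffer=??????????????fq???
Fragment 2: offset=14 data="dP" -> buffer=??????????????dP???
Fragment 3: offset=2 data="HMVyK" -> buffer=??HMVyK???????dP???
Fragment 4: offset=16 data="ZRk" -> buffer=??HMVyK???????dPZRk
Fragment 5: offset=12 data="KL" -> buffer=??HMVyK?????KLdPZRk
Fragment 6: offset=0 data="Ox" -> buffer=OxHMVyK?????KLdPZRk
Fragment 7: offset=7 data="fZpNO" -> buffer=OxHMVyKfZpNOKLdPZRk

Answer: OxHMVyKfZpNOKLdPZRk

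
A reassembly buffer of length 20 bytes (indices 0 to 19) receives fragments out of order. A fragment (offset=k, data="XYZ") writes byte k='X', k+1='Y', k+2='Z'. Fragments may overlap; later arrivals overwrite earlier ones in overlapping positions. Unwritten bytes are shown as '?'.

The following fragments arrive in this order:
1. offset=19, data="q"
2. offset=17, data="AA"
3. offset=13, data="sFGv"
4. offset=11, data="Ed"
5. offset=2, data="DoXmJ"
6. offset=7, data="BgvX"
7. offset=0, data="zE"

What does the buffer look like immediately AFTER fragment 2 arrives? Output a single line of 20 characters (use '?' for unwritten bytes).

Answer: ?????????????????AAq

Derivation:
Fragment 1: offset=19 data="q" -> buffer=???????????????????q
Fragment 2: offset=17 data="AA" -> buffer=?????????????????AAq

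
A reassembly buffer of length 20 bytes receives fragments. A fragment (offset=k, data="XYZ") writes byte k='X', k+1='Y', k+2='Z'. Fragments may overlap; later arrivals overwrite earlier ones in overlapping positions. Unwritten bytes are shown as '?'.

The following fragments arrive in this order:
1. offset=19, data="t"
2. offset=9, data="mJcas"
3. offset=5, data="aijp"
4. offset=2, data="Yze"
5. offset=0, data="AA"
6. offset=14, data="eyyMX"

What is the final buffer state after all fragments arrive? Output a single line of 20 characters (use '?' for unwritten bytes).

Fragment 1: offset=19 data="t" -> buffer=???????????????????t
Fragment 2: offset=9 data="mJcas" -> buffer=?????????mJcas?????t
Fragment 3: offset=5 data="aijp" -> buffer=?????aijpmJcas?????t
Fragment 4: offset=2 data="Yze" -> buffer=??YzeaijpmJcas?????t
Fragment 5: offset=0 data="AA" -> buffer=AAYzeaijpmJcas?????t
Fragment 6: offset=14 data="eyyMX" -> buffer=AAYzeaijpmJcaseyyMXt

Answer: AAYzeaijpmJcaseyyMXt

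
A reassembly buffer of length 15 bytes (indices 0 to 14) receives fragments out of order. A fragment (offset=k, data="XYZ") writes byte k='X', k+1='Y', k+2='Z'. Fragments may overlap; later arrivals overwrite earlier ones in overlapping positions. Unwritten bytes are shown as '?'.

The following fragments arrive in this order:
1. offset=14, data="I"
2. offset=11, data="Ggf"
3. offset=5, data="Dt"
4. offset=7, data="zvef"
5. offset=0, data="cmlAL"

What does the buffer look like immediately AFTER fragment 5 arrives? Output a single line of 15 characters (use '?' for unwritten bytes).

Answer: cmlALDtzvefGgfI

Derivation:
Fragment 1: offset=14 data="I" -> buffer=??????????????I
Fragment 2: offset=11 data="Ggf" -> buffer=???????????GgfI
Fragment 3: offset=5 data="Dt" -> buffer=?????Dt????GgfI
Fragment 4: offset=7 data="zvef" -> buffer=?????DtzvefGgfI
Fragment 5: offset=0 data="cmlAL" -> buffer=cmlALDtzvefGgfI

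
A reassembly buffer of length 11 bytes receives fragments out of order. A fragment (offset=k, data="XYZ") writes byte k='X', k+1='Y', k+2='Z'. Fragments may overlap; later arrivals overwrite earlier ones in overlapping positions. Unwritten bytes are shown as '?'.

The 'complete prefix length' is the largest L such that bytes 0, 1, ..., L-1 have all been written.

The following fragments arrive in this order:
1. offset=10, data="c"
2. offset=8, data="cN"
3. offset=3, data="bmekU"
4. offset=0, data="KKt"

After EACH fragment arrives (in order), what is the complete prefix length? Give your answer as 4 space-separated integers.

Answer: 0 0 0 11

Derivation:
Fragment 1: offset=10 data="c" -> buffer=??????????c -> prefix_len=0
Fragment 2: offset=8 data="cN" -> buffer=????????cNc -> prefix_len=0
Fragment 3: offset=3 data="bmekU" -> buffer=???bmekUcNc -> prefix_len=0
Fragment 4: offset=0 data="KKt" -> buffer=KKtbmekUcNc -> prefix_len=11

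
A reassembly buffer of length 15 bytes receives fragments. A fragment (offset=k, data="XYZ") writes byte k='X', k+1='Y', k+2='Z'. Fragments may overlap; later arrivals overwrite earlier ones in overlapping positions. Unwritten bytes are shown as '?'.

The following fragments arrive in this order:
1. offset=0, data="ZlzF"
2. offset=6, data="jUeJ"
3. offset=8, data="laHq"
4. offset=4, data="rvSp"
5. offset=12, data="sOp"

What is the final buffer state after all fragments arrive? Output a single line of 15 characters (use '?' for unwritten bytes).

Answer: ZlzFrvSplaHqsOp

Derivation:
Fragment 1: offset=0 data="ZlzF" -> buffer=ZlzF???????????
Fragment 2: offset=6 data="jUeJ" -> buffer=ZlzF??jUeJ?????
Fragment 3: offset=8 data="laHq" -> buffer=ZlzF??jUlaHq???
Fragment 4: offset=4 data="rvSp" -> buffer=ZlzFrvSplaHq???
Fragment 5: offset=12 data="sOp" -> buffer=ZlzFrvSplaHqsOp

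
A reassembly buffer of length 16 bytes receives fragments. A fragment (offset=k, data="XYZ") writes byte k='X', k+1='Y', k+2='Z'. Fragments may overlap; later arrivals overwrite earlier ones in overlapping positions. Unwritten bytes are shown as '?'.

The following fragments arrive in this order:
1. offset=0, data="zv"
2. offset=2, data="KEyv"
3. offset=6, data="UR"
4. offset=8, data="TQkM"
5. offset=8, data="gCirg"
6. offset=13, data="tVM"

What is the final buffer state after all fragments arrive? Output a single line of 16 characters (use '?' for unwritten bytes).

Fragment 1: offset=0 data="zv" -> buffer=zv??????????????
Fragment 2: offset=2 data="KEyv" -> buffer=zvKEyv??????????
Fragment 3: offset=6 data="UR" -> buffer=zvKEyvUR????????
Fragment 4: offset=8 data="TQkM" -> buffer=zvKEyvURTQkM????
Fragment 5: offset=8 data="gCirg" -> buffer=zvKEyvURgCirg???
Fragment 6: offset=13 data="tVM" -> buffer=zvKEyvURgCirgtVM

Answer: zvKEyvURgCirgtVM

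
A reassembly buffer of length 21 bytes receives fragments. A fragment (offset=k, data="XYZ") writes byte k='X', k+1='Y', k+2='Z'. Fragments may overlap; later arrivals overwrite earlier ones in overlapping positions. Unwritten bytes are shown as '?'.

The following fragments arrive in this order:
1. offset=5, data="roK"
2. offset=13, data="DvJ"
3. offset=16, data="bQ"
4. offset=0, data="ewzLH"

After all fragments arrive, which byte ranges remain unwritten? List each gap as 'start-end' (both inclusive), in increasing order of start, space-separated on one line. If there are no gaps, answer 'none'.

Fragment 1: offset=5 len=3
Fragment 2: offset=13 len=3
Fragment 3: offset=16 len=2
Fragment 4: offset=0 len=5
Gaps: 8-12 18-20

Answer: 8-12 18-20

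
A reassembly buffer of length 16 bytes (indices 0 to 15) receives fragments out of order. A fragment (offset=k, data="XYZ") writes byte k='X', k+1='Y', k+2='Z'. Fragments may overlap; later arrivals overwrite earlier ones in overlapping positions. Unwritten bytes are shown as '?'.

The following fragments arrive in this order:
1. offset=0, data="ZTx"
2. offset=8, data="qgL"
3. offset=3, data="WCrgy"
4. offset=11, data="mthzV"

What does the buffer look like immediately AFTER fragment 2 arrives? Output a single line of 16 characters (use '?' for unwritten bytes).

Fragment 1: offset=0 data="ZTx" -> buffer=ZTx?????????????
Fragment 2: offset=8 data="qgL" -> buffer=ZTx?????qgL?????

Answer: ZTx?????qgL?????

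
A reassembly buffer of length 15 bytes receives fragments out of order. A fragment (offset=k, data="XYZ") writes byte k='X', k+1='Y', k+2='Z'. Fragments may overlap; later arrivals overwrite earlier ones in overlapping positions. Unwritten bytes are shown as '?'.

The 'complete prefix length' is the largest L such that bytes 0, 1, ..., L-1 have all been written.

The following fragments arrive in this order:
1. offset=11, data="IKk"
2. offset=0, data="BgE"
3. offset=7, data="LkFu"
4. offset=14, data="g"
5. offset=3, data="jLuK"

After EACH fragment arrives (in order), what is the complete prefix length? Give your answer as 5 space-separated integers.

Fragment 1: offset=11 data="IKk" -> buffer=???????????IKk? -> prefix_len=0
Fragment 2: offset=0 data="BgE" -> buffer=BgE????????IKk? -> prefix_len=3
Fragment 3: offset=7 data="LkFu" -> buffer=BgE????LkFuIKk? -> prefix_len=3
Fragment 4: offset=14 data="g" -> buffer=BgE????LkFuIKkg -> prefix_len=3
Fragment 5: offset=3 data="jLuK" -> buffer=BgEjLuKLkFuIKkg -> prefix_len=15

Answer: 0 3 3 3 15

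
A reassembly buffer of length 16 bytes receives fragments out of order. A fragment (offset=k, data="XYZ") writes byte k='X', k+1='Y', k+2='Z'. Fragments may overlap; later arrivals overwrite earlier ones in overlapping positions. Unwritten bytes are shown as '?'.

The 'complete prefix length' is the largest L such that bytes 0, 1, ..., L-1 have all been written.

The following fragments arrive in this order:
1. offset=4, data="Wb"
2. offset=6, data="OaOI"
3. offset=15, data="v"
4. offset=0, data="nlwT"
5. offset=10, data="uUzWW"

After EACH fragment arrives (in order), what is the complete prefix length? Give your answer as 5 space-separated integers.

Fragment 1: offset=4 data="Wb" -> buffer=????Wb?????????? -> prefix_len=0
Fragment 2: offset=6 data="OaOI" -> buffer=????WbOaOI?????? -> prefix_len=0
Fragment 3: offset=15 data="v" -> buffer=????WbOaOI?????v -> prefix_len=0
Fragment 4: offset=0 data="nlwT" -> buffer=nlwTWbOaOI?????v -> prefix_len=10
Fragment 5: offset=10 data="uUzWW" -> buffer=nlwTWbOaOIuUzWWv -> prefix_len=16

Answer: 0 0 0 10 16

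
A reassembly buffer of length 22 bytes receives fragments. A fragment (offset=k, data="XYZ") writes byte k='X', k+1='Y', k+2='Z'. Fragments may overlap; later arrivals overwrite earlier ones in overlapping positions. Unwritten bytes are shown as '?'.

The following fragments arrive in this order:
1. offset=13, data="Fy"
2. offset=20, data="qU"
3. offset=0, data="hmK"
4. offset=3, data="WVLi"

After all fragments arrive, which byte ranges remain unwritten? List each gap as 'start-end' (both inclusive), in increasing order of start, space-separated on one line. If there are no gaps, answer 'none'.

Answer: 7-12 15-19

Derivation:
Fragment 1: offset=13 len=2
Fragment 2: offset=20 len=2
Fragment 3: offset=0 len=3
Fragment 4: offset=3 len=4
Gaps: 7-12 15-19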